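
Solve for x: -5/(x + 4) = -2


Multiply both sides by (x + 4): -5 = -2(x + 4)
Distribute: -5 = -2x - 8
-2x = -5 + 8 = 3
x = -3/2

x = -3/2


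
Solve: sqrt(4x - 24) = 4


Square both sides: 4x - 24 = 4^2 = 16
4x = 16 + 24 = 40
x = 10
Check: sqrt(4*10 - 24) = sqrt(16) = 4 ✓

x = 10


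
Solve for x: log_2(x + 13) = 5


Convert to exponential form: x + 13 = 2^5 = 32
x = 32 - 13 = 19
Check: log_2(19 + 13) = log_2(32) = log_2(32) = 5 ✓

x = 19


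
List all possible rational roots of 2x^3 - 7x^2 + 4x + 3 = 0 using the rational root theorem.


Rational root theorem: possible roots are ±p/q where:
  p divides the constant term (3): p ∈ {1, 3}
  q divides the leading coefficient (2): q ∈ {1, 2}

All possible rational roots: -3, -3/2, -1, -1/2, 1/2, 1, 3/2, 3

-3, -3/2, -1, -1/2, 1/2, 1, 3/2, 3


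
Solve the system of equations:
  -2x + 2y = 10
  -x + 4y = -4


Using Cramer's rule:
Determinant D = (-2)(4) - (-1)(2) = -8 + 2 = -6
Dx = (10)(4) - (-4)(2) = 40 + 8 = 48
Dy = (-2)(-4) - (-1)(10) = 8 + 10 = 18
x = Dx/D = 48/-6 = -8
y = Dy/D = 18/-6 = -3

x = -8, y = -3


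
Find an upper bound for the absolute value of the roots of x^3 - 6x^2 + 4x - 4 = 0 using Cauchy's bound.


Cauchy's bound: all roots r satisfy |r| <= 1 + max(|a_i/a_n|) for i = 0,...,n-1
where a_n is the leading coefficient.

Coefficients: [1, -6, 4, -4]
Leading coefficient a_n = 1
Ratios |a_i/a_n|: 6, 4, 4
Maximum ratio: 6
Cauchy's bound: |r| <= 1 + 6 = 7

Upper bound = 7


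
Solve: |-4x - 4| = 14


An absolute value equation |expr| = 14 gives two cases:
Case 1: -4x - 4 = 14
  -4x = 18, so x = -9/2
Case 2: -4x - 4 = -14
  -4x = -10, so x = 5/2

x = -9/2, x = 5/2


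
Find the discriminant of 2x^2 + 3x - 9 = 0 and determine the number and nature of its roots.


For ax^2 + bx + c = 0, discriminant D = b^2 - 4ac
Here a = 2, b = 3, c = -9
D = (3)^2 - 4(2)(-9) = 9 + 72 = 81

D = 81 > 0 and is a perfect square (sqrt = 9)
The equation has 2 distinct real rational roots.

Discriminant = 81, 2 distinct real rational roots


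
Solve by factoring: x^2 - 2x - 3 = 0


We need two numbers that multiply to -3 and add to -2.
Those numbers are 1 and -3 (since 1 * (-3) = -3 and 1 + (-3) = -2).
So x^2 - 2x - 3 = (x + 1)(x - 3) = 0
Setting each factor to zero: x = -1 or x = 3

x = -1, x = 3


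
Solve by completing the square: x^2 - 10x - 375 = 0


Start: x^2 - 10x - 375 = 0
Move constant: x^2 - 10x = 375
Half of -10 is -5, squared is 25
Add 25 to both sides: x^2 - 10x + 25 = 400
(x - 5)^2 = 400
x - 5 = ±20
x = 5 + 20 = 25 or x = 5 - 20 = -15

x = -15, x = 25


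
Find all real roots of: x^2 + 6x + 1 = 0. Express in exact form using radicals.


Using the quadratic formula: x = (-b ± sqrt(b^2 - 4ac)) / (2a)
Here a = 1, b = 6, c = 1
Discriminant = b^2 - 4ac = 6^2 - 4(1)(1) = 36 - 4 = 32
Since discriminant = 32 > 0, there are two real roots.
x = (-6 ± 4*sqrt(2)) / 2
Simplifying: x = -3 ± 2*sqrt(2)
Numerically: x ≈ -0.1716 or x ≈ -5.8284

x = -3 + 2*sqrt(2) or x = -3 - 2*sqrt(2)


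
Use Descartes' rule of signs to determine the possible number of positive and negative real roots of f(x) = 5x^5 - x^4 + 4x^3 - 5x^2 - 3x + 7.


Descartes' rule of signs:

For positive roots, count sign changes in f(x) = 5x^5 - x^4 + 4x^3 - 5x^2 - 3x + 7:
Signs of coefficients: +, -, +, -, -, +
Number of sign changes: 4
Possible positive real roots: 4, 2, 0

For negative roots, examine f(-x) = -5x^5 - x^4 - 4x^3 - 5x^2 + 3x + 7:
Signs of coefficients: -, -, -, -, +, +
Number of sign changes: 1
Possible negative real roots: 1

Positive roots: 4 or 2 or 0; Negative roots: 1


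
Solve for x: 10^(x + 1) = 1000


Express both sides with the same base.
1000 = 10^3
Since the bases match, equate exponents: x + 1 = 3
So x = 3 - (1) = 2

x = 2


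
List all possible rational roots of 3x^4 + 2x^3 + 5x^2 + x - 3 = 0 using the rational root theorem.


Rational root theorem: possible roots are ±p/q where:
  p divides the constant term (-3): p ∈ {1, 3}
  q divides the leading coefficient (3): q ∈ {1, 3}

All possible rational roots: -3, -1, -1/3, 1/3, 1, 3

-3, -1, -1/3, 1/3, 1, 3


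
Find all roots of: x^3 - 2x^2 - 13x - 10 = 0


Let p(x) = x^3 - 2x^2 - 13x - 10. By the rational root theorem (leading coefficient 1), any rational root is an integer divisor of 10: try ±1, ±2, ... in turn.
Test x = 1: value = -24 ≠ 0.
Test x = -1: value = 0 ✓, so (x + 1) is a factor.
Synthetic division by (x + 1): bring down 1; 1(-1) - 2 = -3; (-3)(-1) - 13 = -10; (-10)(-1) - 10 = 0 → quotient x^2 - 3x - 10, remainder 0.
Solve the quadratic x^2 - 3x - 10 = 0: discriminant = (-3)^2 - 4(1)(-10) = 9 + 40 = 49.
sqrt(49) = 7, so x = (3 ± 7)/2: x = 5 or x = -2.
Collecting all roots found:

x = -2, x = -1, x = 5


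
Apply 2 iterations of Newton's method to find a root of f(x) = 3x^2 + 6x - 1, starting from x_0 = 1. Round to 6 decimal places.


Newton's method: x_(n+1) = x_n - f(x_n)/f'(x_n)
f(x) = 3x^2 + 6x - 1
f'(x) = 6x + 6

Iteration 1:
  f(1.000000) = 8.000000
  f'(1.000000) = 12.000000
  x_1 = 1.000000 - (8.000000)/(12.000000) = 0.333333

Iteration 2:
  f(0.333333) = 1.333333
  f'(0.333333) = 8.000000
  x_2 = 0.333333 - (1.333333)/(8.000000) = 0.166667

x_2 = 0.166667


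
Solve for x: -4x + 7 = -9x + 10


Starting with: -4x + 7 = -9x + 10
Move all x terms to left: (-4 + 9)x = 10 - 7
Simplify: 5x = 3
Divide both sides by 5: x = 3/5

x = 3/5


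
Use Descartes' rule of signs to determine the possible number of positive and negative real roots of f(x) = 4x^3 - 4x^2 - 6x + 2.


Descartes' rule of signs:

For positive roots, count sign changes in f(x) = 4x^3 - 4x^2 - 6x + 2:
Signs of coefficients: +, -, -, +
Number of sign changes: 2
Possible positive real roots: 2, 0

For negative roots, examine f(-x) = -4x^3 - 4x^2 + 6x + 2:
Signs of coefficients: -, -, +, +
Number of sign changes: 1
Possible negative real roots: 1

Positive roots: 2 or 0; Negative roots: 1


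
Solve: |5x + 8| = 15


An absolute value equation |expr| = 15 gives two cases:
Case 1: 5x + 8 = 15
  5x = 7, so x = 7/5
Case 2: 5x + 8 = -15
  5x = -23, so x = -23/5

x = -23/5, x = 7/5


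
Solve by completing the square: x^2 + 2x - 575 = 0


Start: x^2 + 2x - 575 = 0
Move constant: x^2 + 2x = 575
Half of 2 is 1, squared is 1
Add 1 to both sides: x^2 + 2x + 1 = 576
(x + 1)^2 = 576
x + 1 = ±24
x = -1 + 24 = 23 or x = -1 - 24 = -25

x = -25, x = 23


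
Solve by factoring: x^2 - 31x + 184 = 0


We need two numbers that multiply to 184 and add to -31.
Those numbers are -23 and -8 (since (-23) * (-8) = 184 and (-23) + (-8) = -31).
So x^2 - 31x + 184 = (x - 23)(x - 8) = 0
Setting each factor to zero: x = 23 or x = 8

x = 8, x = 23


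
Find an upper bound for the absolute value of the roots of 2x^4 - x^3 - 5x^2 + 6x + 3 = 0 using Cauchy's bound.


Cauchy's bound: all roots r satisfy |r| <= 1 + max(|a_i/a_n|) for i = 0,...,n-1
where a_n is the leading coefficient.

Coefficients: [2, -1, -5, 6, 3]
Leading coefficient a_n = 2
Ratios |a_i/a_n|: 1/2, 5/2, 3, 3/2
Maximum ratio: 3
Cauchy's bound: |r| <= 1 + 3 = 4

Upper bound = 4


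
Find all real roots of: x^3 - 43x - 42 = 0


Let p(x) = x^3 - 43x - 42. By the rational root theorem (leading coefficient 1), any rational root is an integer divisor of 42: try ±1, ±2, ... in turn.
Test x = 1: value = -84 ≠ 0.
Test x = -1: value = 0 ✓, so (x + 1) is a factor.
Synthetic division by (x + 1): bring down 1; 1(-1) + 0 = -1; (-1)(-1) - 43 = -42; (-42)(-1) - 42 = 0 → quotient x^2 - x - 42, remainder 0.
Solve the quadratic x^2 - x - 42 = 0: discriminant = (-1)^2 - 4(1)(-42) = 1 + 168 = 169.
sqrt(169) = 13, so x = (1 ± 13)/2: x = 7 or x = -6.

x = -6, x = -1, x = 7


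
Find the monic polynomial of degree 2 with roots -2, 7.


A monic polynomial with roots -2, 7 is:
p(x) = (x + 2)(x - 7)
After multiplying by (x + 2): x + 2
After multiplying by (x - 7): x^2 - 5x - 14

x^2 - 5x - 14


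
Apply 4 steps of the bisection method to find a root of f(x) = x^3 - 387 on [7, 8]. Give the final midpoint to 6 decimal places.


f(x) = x^3 - 387
f(7) = -44 < 0
f(8) = 125 > 0

Step 1: midpoint = (7.000000 + 8.000000)/2 = 7.500000
  f(7.500000) = 34.875000
  f(mid) > 0, so root is in [7.000000, 7.500000]

Step 2: midpoint = (7.000000 + 7.500000)/2 = 7.250000
  f(7.250000) = -5.921875
  f(mid) < 0, so root is in [7.250000, 7.500000]

Step 3: midpoint = (7.250000 + 7.500000)/2 = 7.375000
  f(7.375000) = 14.130859
  f(mid) > 0, so root is in [7.250000, 7.375000]

Step 4: midpoint = (7.250000 + 7.375000)/2 = 7.312500
  f(7.312500) = 4.018799
  f(mid) > 0, so root is in [7.250000, 7.312500]

midpoint = 7.312500


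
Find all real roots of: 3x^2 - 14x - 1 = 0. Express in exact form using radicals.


Using the quadratic formula: x = (-b ± sqrt(b^2 - 4ac)) / (2a)
Here a = 3, b = -14, c = -1
Discriminant = b^2 - 4ac = (-14)^2 - 4(3)(-1) = 196 + 12 = 208
Since discriminant = 208 > 0, there are two real roots.
x = (14 ± 4*sqrt(13)) / 6
Simplifying: x = (7 ± 2*sqrt(13)) / 3
Numerically: x ≈ 4.7370 or x ≈ -0.0704

x = (7 + 2*sqrt(13)) / 3 or x = (7 - 2*sqrt(13)) / 3


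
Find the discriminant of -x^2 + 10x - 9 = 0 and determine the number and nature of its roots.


For ax^2 + bx + c = 0, discriminant D = b^2 - 4ac
Here a = -1, b = 10, c = -9
D = (10)^2 - 4(-1)(-9) = 100 - 36 = 64

D = 64 > 0 and is a perfect square (sqrt = 8)
The equation has 2 distinct real rational roots.

Discriminant = 64, 2 distinct real rational roots


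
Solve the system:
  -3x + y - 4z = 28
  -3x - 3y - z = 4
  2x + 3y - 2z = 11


Using Cramer's rule. Expand each determinant along the first row.
D  = (-3)*[(-3)*(-2) - (-1)*3] - 1*[(-3)*(-2) - (-1)*2] + (-4)*[(-3)*3 - (-3)*2]
  = (-3)*(9) - 1*(8) + (-4)*(-3) = -23
Dx = 28*[(-3)*(-2) - (-1)*3] - 1*[4*(-2) - (-1)*11] + (-4)*[4*3 - (-3)*11]
  = 28*(9) - 1*(3) + (-4)*(45) = 69
Dy = (-3)*[4*(-2) - (-1)*11] - 28*[(-3)*(-2) - (-1)*2] + (-4)*[(-3)*11 - 4*2]
  = (-3)*(3) - 28*(8) + (-4)*(-41) = -69
Dz = (-3)*[(-3)*11 - 4*3] - 1*[(-3)*11 - 4*2] + 28*[(-3)*3 - (-3)*2]
  = (-3)*(-45) - 1*(-41) + 28*(-3) = 92
x = Dx/D = 69/-23 = -3, y = Dy/D = -69/-23 = 3, z = Dz/D = 92/-23 = -4
Check eq1: (-3)(-3) + (1)(3) + (-4)(-4) = 28 = 28 ✓
Check eq2: (-3)(-3) + (-3)(3) + (-1)(-4) = 4 = 4 ✓
Check eq3: (2)(-3) + (3)(3) + (-2)(-4) = 11 = 11 ✓

x = -3, y = 3, z = -4


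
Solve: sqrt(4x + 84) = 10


Square both sides: 4x + 84 = 10^2 = 100
4x = 100 - 84 = 16
x = 4
Check: sqrt(4*4 + 84) = sqrt(100) = 10 ✓

x = 4


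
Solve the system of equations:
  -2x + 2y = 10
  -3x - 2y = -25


Using Cramer's rule:
Determinant D = (-2)(-2) - (-3)(2) = 4 + 6 = 10
Dx = (10)(-2) - (-25)(2) = -20 + 50 = 30
Dy = (-2)(-25) - (-3)(10) = 50 + 30 = 80
x = Dx/D = 30/10 = 3
y = Dy/D = 80/10 = 8

x = 3, y = 8


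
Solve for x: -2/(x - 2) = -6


Multiply both sides by (x - 2): -2 = -6(x - 2)
Distribute: -2 = -6x + 12
-6x = -2 - 12 = -14
x = 7/3

x = 7/3


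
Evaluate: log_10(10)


We need the exponent such that 10^? = 10
10^1 = 10
Therefore log_10(10) = 1

1


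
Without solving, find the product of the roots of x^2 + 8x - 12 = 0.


By Vieta's formulas for ax^2 + bx + c = 0:
  Sum of roots = -b/a
  Product of roots = c/a

Here a = 1, b = 8, c = -12
Sum = -(8)/1 = -8
Product = -12/1 = -12

Product = -12


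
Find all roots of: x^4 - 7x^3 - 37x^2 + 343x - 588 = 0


Let p(x) = x^4 - 7x^3 - 37x^2 + 343x - 588. By the rational root theorem (leading coefficient 1), any rational root is an integer divisor of 588: try ±1, ±2, ... in turn.
Test x = 1: value = -288 ≠ 0.
Test x = -1: value = -960 ≠ 0.
Test x = 2: value = -90 ≠ 0.
Test x = -2: value = -1350 ≠ 0.
Test x = 3: value = 0 ✓, so (x - 3) is a factor.
Synthetic division by (x - 3): bring down 1; 1(3) - 7 = -4; (-4)(3) - 37 = -49; (-49)(3) + 343 = 196; 196(3) - 588 = 0 → quotient x^3 - 4x^2 - 49x + 196, remainder 0.
Continue with the quotient x^3 - 4x^2 - 49x + 196 (candidates must divide 196).
Test x = 4: value = 0 ✓, so (x - 4) is a factor.
Synthetic division by (x - 4): bring down 1; 1(4) - 4 = 0; 0(4) - 49 = -49; (-49)(4) + 196 = 0 → quotient x^2 - 49, remainder 0.
Solve the quadratic x^2 - 49 = 0: discriminant = 0^2 - 4(1)(-49) = 0 + 196 = 196.
sqrt(196) = 14, so x = (0 ± 14)/2: x = 7 or x = -7.
Collecting all roots found:

x = -7, x = 3, x = 4, x = 7


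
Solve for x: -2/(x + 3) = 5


Multiply both sides by (x + 3): -2 = 5(x + 3)
Distribute: -2 = 5x + 15
5x = -2 - 15 = -17
x = -17/5

x = -17/5


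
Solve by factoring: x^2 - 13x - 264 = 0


We need two numbers that multiply to -264 and add to -13.
Those numbers are 11 and -24 (since 11 * (-24) = -264 and 11 + (-24) = -13).
So x^2 - 13x - 264 = (x + 11)(x - 24) = 0
Setting each factor to zero: x = -11 or x = 24

x = -11, x = 24


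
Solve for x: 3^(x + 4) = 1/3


Express both sides with the same base.
1/3 = 3^(-1)
Since the bases match, equate exponents: x + 4 = -1
So x = -1 - (4) = -5

x = -5


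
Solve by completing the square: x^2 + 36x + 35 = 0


Start: x^2 + 36x + 35 = 0
Move constant: x^2 + 36x = -35
Half of 36 is 18, squared is 324
Add 324 to both sides: x^2 + 36x + 324 = 289
(x + 18)^2 = 289
x + 18 = ±17
x = -18 + 17 = -1 or x = -18 - 17 = -35

x = -35, x = -1


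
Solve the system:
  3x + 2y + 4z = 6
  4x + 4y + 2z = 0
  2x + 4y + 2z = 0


Using Cramer's rule. Expand each determinant along the first row.
D  = 3*[4*2 - 2*4] - 2*[4*2 - 2*2] + 4*[4*4 - 4*2]
  = 3*(0) - 2*(4) + 4*(8) = 24
Dx = 6*[4*2 - 2*4] - 2*[0*2 - 2*0] + 4*[0*4 - 4*0]
  = 6*(0) - 2*(0) + 4*(0) = 0
Dy = 3*[0*2 - 2*0] - 6*[4*2 - 2*2] + 4*[4*0 - 0*2]
  = 3*(0) - 6*(4) + 4*(0) = -24
Dz = 3*[4*0 - 0*4] - 2*[4*0 - 0*2] + 6*[4*4 - 4*2]
  = 3*(0) - 2*(0) + 6*(8) = 48
x = Dx/D = 0/24 = 0, y = Dy/D = -24/24 = -1, z = Dz/D = 48/24 = 2
Check eq1: (3)(0) + (2)(-1) + (4)(2) = 6 = 6 ✓
Check eq2: (4)(0) + (4)(-1) + (2)(2) = 0 = 0 ✓
Check eq3: (2)(0) + (4)(-1) + (2)(2) = 0 = 0 ✓

x = 0, y = -1, z = 2


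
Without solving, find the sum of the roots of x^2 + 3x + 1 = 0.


By Vieta's formulas for ax^2 + bx + c = 0:
  Sum of roots = -b/a
  Product of roots = c/a

Here a = 1, b = 3, c = 1
Sum = -(3)/1 = -3
Product = 1/1 = 1

Sum = -3


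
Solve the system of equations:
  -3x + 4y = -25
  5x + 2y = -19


Using Cramer's rule:
Determinant D = (-3)(2) - (5)(4) = -6 - 20 = -26
Dx = (-25)(2) - (-19)(4) = -50 + 76 = 26
Dy = (-3)(-19) - (5)(-25) = 57 + 125 = 182
x = Dx/D = 26/-26 = -1
y = Dy/D = 182/-26 = -7

x = -1, y = -7


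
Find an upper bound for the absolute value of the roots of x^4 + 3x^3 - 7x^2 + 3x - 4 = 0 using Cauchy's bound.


Cauchy's bound: all roots r satisfy |r| <= 1 + max(|a_i/a_n|) for i = 0,...,n-1
where a_n is the leading coefficient.

Coefficients: [1, 3, -7, 3, -4]
Leading coefficient a_n = 1
Ratios |a_i/a_n|: 3, 7, 3, 4
Maximum ratio: 7
Cauchy's bound: |r| <= 1 + 7 = 8

Upper bound = 8


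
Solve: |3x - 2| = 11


An absolute value equation |expr| = 11 gives two cases:
Case 1: 3x - 2 = 11
  3x = 13, so x = 13/3
Case 2: 3x - 2 = -11
  3x = -9, so x = -3

x = -3, x = 13/3


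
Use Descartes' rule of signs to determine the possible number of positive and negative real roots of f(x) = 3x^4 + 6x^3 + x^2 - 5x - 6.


Descartes' rule of signs:

For positive roots, count sign changes in f(x) = 3x^4 + 6x^3 + x^2 - 5x - 6:
Signs of coefficients: +, +, +, -, -
Number of sign changes: 1
Possible positive real roots: 1

For negative roots, examine f(-x) = 3x^4 - 6x^3 + x^2 + 5x - 6:
Signs of coefficients: +, -, +, +, -
Number of sign changes: 3
Possible negative real roots: 3, 1

Positive roots: 1; Negative roots: 3 or 1


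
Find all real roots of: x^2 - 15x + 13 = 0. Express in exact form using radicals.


Using the quadratic formula: x = (-b ± sqrt(b^2 - 4ac)) / (2a)
Here a = 1, b = -15, c = 13
Discriminant = b^2 - 4ac = (-15)^2 - 4(1)(13) = 225 - 52 = 173
Since discriminant = 173 > 0, there are two real roots.
x = (15 ± sqrt(173)) / 2
Numerically: x ≈ 14.0765 or x ≈ 0.9235

x = (15 + sqrt(173)) / 2 or x = (15 - sqrt(173)) / 2


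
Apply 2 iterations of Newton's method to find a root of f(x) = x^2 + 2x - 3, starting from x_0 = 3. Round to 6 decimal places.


Newton's method: x_(n+1) = x_n - f(x_n)/f'(x_n)
f(x) = x^2 + 2x - 3
f'(x) = 2x + 2

Iteration 1:
  f(3.000000) = 12.000000
  f'(3.000000) = 8.000000
  x_1 = 3.000000 - (12.000000)/(8.000000) = 1.500000

Iteration 2:
  f(1.500000) = 2.250000
  f'(1.500000) = 5.000000
  x_2 = 1.500000 - (2.250000)/(5.000000) = 1.050000

x_2 = 1.050000


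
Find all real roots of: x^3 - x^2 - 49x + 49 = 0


Let p(x) = x^3 - x^2 - 49x + 49. By the rational root theorem (leading coefficient 1), any rational root is an integer divisor of 49: try ±1, ±2, ... in turn.
Test x = 1: value = 0 ✓, so (x - 1) is a factor.
Synthetic division by (x - 1): bring down 1; 1(1) - 1 = 0; 0(1) - 49 = -49; (-49)(1) + 49 = 0 → quotient x^2 - 49, remainder 0.
Solve the quadratic x^2 - 49 = 0: discriminant = 0^2 - 4(1)(-49) = 0 + 196 = 196.
sqrt(196) = 14, so x = (0 ± 14)/2: x = 7 or x = -7.

x = -7, x = 1, x = 7


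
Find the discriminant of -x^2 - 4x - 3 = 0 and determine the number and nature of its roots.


For ax^2 + bx + c = 0, discriminant D = b^2 - 4ac
Here a = -1, b = -4, c = -3
D = (-4)^2 - 4(-1)(-3) = 16 - 12 = 4

D = 4 > 0 and is a perfect square (sqrt = 2)
The equation has 2 distinct real rational roots.

Discriminant = 4, 2 distinct real rational roots


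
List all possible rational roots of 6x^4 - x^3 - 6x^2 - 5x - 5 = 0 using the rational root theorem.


Rational root theorem: possible roots are ±p/q where:
  p divides the constant term (-5): p ∈ {1, 5}
  q divides the leading coefficient (6): q ∈ {1, 2, 3, 6}

All possible rational roots: -5, -5/2, -5/3, -1, -5/6, -1/2, -1/3, -1/6, 1/6, 1/3, 1/2, 5/6, 1, 5/3, 5/2, 5

-5, -5/2, -5/3, -1, -5/6, -1/2, -1/3, -1/6, 1/6, 1/3, 1/2, 5/6, 1, 5/3, 5/2, 5


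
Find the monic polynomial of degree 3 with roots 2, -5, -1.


A monic polynomial with roots 2, -5, -1 is:
p(x) = (x - 2)(x + 5)(x + 1)
After multiplying by (x - 2): x - 2
After multiplying by (x + 5): x^2 + 3x - 10
After multiplying by (x + 1): x^3 + 4x^2 - 7x - 10

x^3 + 4x^2 - 7x - 10


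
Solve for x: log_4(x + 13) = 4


Convert to exponential form: x + 13 = 4^4 = 256
x = 256 - 13 = 243
Check: log_4(243 + 13) = log_4(256) = log_4(256) = 4 ✓

x = 243


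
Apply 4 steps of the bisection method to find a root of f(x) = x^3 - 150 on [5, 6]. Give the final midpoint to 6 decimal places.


f(x) = x^3 - 150
f(5) = -25 < 0
f(6) = 66 > 0

Step 1: midpoint = (5.000000 + 6.000000)/2 = 5.500000
  f(5.500000) = 16.375000
  f(mid) > 0, so root is in [5.000000, 5.500000]

Step 2: midpoint = (5.000000 + 5.500000)/2 = 5.250000
  f(5.250000) = -5.296875
  f(mid) < 0, so root is in [5.250000, 5.500000]

Step 3: midpoint = (5.250000 + 5.500000)/2 = 5.375000
  f(5.375000) = 5.287109
  f(mid) > 0, so root is in [5.250000, 5.375000]

Step 4: midpoint = (5.250000 + 5.375000)/2 = 5.312500
  f(5.312500) = -0.067139
  f(mid) < 0, so root is in [5.312500, 5.375000]

midpoint = 5.312500


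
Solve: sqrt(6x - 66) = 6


Square both sides: 6x - 66 = 6^2 = 36
6x = 36 + 66 = 102
x = 17
Check: sqrt(6*17 - 66) = sqrt(36) = 6 ✓

x = 17


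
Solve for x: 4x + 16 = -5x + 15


Starting with: 4x + 16 = -5x + 15
Move all x terms to left: (4 + 5)x = 15 - 16
Simplify: 9x = -1
Divide both sides by 9: x = -1/9

x = -1/9


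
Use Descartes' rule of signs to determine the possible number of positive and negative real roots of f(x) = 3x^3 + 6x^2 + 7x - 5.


Descartes' rule of signs:

For positive roots, count sign changes in f(x) = 3x^3 + 6x^2 + 7x - 5:
Signs of coefficients: +, +, +, -
Number of sign changes: 1
Possible positive real roots: 1

For negative roots, examine f(-x) = -3x^3 + 6x^2 - 7x - 5:
Signs of coefficients: -, +, -, -
Number of sign changes: 2
Possible negative real roots: 2, 0

Positive roots: 1; Negative roots: 2 or 0


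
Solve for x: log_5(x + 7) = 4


Convert to exponential form: x + 7 = 5^4 = 625
x = 625 - 7 = 618
Check: log_5(618 + 7) = log_5(625) = log_5(625) = 4 ✓

x = 618


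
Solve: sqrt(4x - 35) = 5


Square both sides: 4x - 35 = 5^2 = 25
4x = 25 + 35 = 60
x = 15
Check: sqrt(4*15 - 35) = sqrt(25) = 5 ✓

x = 15


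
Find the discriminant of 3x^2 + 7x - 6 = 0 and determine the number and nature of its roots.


For ax^2 + bx + c = 0, discriminant D = b^2 - 4ac
Here a = 3, b = 7, c = -6
D = (7)^2 - 4(3)(-6) = 49 + 72 = 121

D = 121 > 0 and is a perfect square (sqrt = 11)
The equation has 2 distinct real rational roots.

Discriminant = 121, 2 distinct real rational roots


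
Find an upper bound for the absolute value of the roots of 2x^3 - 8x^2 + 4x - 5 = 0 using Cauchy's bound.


Cauchy's bound: all roots r satisfy |r| <= 1 + max(|a_i/a_n|) for i = 0,...,n-1
where a_n is the leading coefficient.

Coefficients: [2, -8, 4, -5]
Leading coefficient a_n = 2
Ratios |a_i/a_n|: 4, 2, 5/2
Maximum ratio: 4
Cauchy's bound: |r| <= 1 + 4 = 5

Upper bound = 5


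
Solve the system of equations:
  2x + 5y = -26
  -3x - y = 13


Using Cramer's rule:
Determinant D = (2)(-1) - (-3)(5) = -2 + 15 = 13
Dx = (-26)(-1) - (13)(5) = 26 - 65 = -39
Dy = (2)(13) - (-3)(-26) = 26 - 78 = -52
x = Dx/D = -39/13 = -3
y = Dy/D = -52/13 = -4

x = -3, y = -4


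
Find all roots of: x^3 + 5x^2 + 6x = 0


The constant term is 0, so x = 0 is a root. Factor out x:
  x^2 + 5x + 6 = 0
Solve the quadratic x^2 + 5x + 6 = 0: discriminant = 5^2 - 4(1)(6) = 25 - 24 = 1.
sqrt(1) = 1, so x = (-5 ± 1)/2: x = -2 or x = -3.
Collecting all roots found:

x = -3, x = -2, x = 0


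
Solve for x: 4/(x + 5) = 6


Multiply both sides by (x + 5): 4 = 6(x + 5)
Distribute: 4 = 6x + 30
6x = 4 - 30 = -26
x = -13/3

x = -13/3


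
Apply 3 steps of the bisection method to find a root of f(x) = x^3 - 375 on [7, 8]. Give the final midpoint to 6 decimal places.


f(x) = x^3 - 375
f(7) = -32 < 0
f(8) = 137 > 0

Step 1: midpoint = (7.000000 + 8.000000)/2 = 7.500000
  f(7.500000) = 46.875000
  f(mid) > 0, so root is in [7.000000, 7.500000]

Step 2: midpoint = (7.000000 + 7.500000)/2 = 7.250000
  f(7.250000) = 6.078125
  f(mid) > 0, so root is in [7.000000, 7.250000]

Step 3: midpoint = (7.000000 + 7.250000)/2 = 7.125000
  f(7.125000) = -13.294922
  f(mid) < 0, so root is in [7.125000, 7.250000]

midpoint = 7.125000


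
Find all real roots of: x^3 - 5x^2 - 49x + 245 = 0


Let p(x) = x^3 - 5x^2 - 49x + 245. By the rational root theorem (leading coefficient 1), any rational root is an integer divisor of 245: try ±1, ±2, ... in turn.
Test x = 1: value = 192 ≠ 0.
Test x = -1: value = 288 ≠ 0.
Test x = 5: value = 0 ✓, so (x - 5) is a factor.
Synthetic division by (x - 5): bring down 1; 1(5) - 5 = 0; 0(5) - 49 = -49; (-49)(5) + 245 = 0 → quotient x^2 - 49, remainder 0.
Solve the quadratic x^2 - 49 = 0: discriminant = 0^2 - 4(1)(-49) = 0 + 196 = 196.
sqrt(196) = 14, so x = (0 ± 14)/2: x = 7 or x = -7.

x = -7, x = 5, x = 7


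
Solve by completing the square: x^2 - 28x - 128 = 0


Start: x^2 - 28x - 128 = 0
Move constant: x^2 - 28x = 128
Half of -28 is -14, squared is 196
Add 196 to both sides: x^2 - 28x + 196 = 324
(x - 14)^2 = 324
x - 14 = ±18
x = 14 + 18 = 32 or x = 14 - 18 = -4

x = -4, x = 32


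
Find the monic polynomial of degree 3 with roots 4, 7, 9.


A monic polynomial with roots 4, 7, 9 is:
p(x) = (x - 4)(x - 7)(x - 9)
After multiplying by (x - 4): x - 4
After multiplying by (x - 7): x^2 - 11x + 28
After multiplying by (x - 9): x^3 - 20x^2 + 127x - 252

x^3 - 20x^2 + 127x - 252


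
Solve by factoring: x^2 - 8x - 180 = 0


We need two numbers that multiply to -180 and add to -8.
Those numbers are -18 and 10 (since (-18) * 10 = -180 and (-18) + 10 = -8).
So x^2 - 8x - 180 = (x - 18)(x + 10) = 0
Setting each factor to zero: x = 18 or x = -10

x = -10, x = 18


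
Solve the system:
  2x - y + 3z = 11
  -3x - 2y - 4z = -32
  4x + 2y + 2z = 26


Using Cramer's rule. Expand each determinant along the first row.
D  = 2*[(-2)*2 - (-4)*2] - (-1)*[(-3)*2 - (-4)*4] + 3*[(-3)*2 - (-2)*4]
  = 2*(4) - (-1)*(10) + 3*(2) = 24
Dx = 11*[(-2)*2 - (-4)*2] - (-1)*[(-32)*2 - (-4)*26] + 3*[(-32)*2 - (-2)*26]
  = 11*(4) - (-1)*(40) + 3*(-12) = 48
Dy = 2*[(-32)*2 - (-4)*26] - 11*[(-3)*2 - (-4)*4] + 3*[(-3)*26 - (-32)*4]
  = 2*(40) - 11*(10) + 3*(50) = 120
Dz = 2*[(-2)*26 - (-32)*2] - (-1)*[(-3)*26 - (-32)*4] + 11*[(-3)*2 - (-2)*4]
  = 2*(12) - (-1)*(50) + 11*(2) = 96
x = Dx/D = 48/24 = 2, y = Dy/D = 120/24 = 5, z = Dz/D = 96/24 = 4
Check eq1: (2)(2) + (-1)(5) + (3)(4) = 11 = 11 ✓
Check eq2: (-3)(2) + (-2)(5) + (-4)(4) = -32 = -32 ✓
Check eq3: (4)(2) + (2)(5) + (2)(4) = 26 = 26 ✓

x = 2, y = 5, z = 4


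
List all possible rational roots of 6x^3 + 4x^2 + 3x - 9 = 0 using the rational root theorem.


Rational root theorem: possible roots are ±p/q where:
  p divides the constant term (-9): p ∈ {1, 3, 9}
  q divides the leading coefficient (6): q ∈ {1, 2, 3, 6}

All possible rational roots: -9, -9/2, -3, -3/2, -1, -1/2, -1/3, -1/6, 1/6, 1/3, 1/2, 1, 3/2, 3, 9/2, 9

-9, -9/2, -3, -3/2, -1, -1/2, -1/3, -1/6, 1/6, 1/3, 1/2, 1, 3/2, 3, 9/2, 9


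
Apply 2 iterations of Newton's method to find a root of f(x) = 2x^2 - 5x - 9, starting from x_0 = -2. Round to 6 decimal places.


Newton's method: x_(n+1) = x_n - f(x_n)/f'(x_n)
f(x) = 2x^2 - 5x - 9
f'(x) = 4x - 5

Iteration 1:
  f(-2.000000) = 9.000000
  f'(-2.000000) = -13.000000
  x_1 = -2.000000 - (9.000000)/(-13.000000) = -1.307692

Iteration 2:
  f(-1.307692) = 0.958580
  f'(-1.307692) = -10.230769
  x_2 = -1.307692 - (0.958580)/(-10.230769) = -1.213997

x_2 = -1.213997


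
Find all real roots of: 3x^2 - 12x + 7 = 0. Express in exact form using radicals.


Using the quadratic formula: x = (-b ± sqrt(b^2 - 4ac)) / (2a)
Here a = 3, b = -12, c = 7
Discriminant = b^2 - 4ac = (-12)^2 - 4(3)(7) = 144 - 84 = 60
Since discriminant = 60 > 0, there are two real roots.
x = (12 ± 2*sqrt(15)) / 6
Simplifying: x = (6 ± sqrt(15)) / 3
Numerically: x ≈ 3.2910 or x ≈ 0.7090

x = (6 + sqrt(15)) / 3 or x = (6 - sqrt(15)) / 3


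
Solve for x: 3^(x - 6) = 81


Express both sides with the same base.
81 = 3^4
Since the bases match, equate exponents: x - 6 = 4
So x = 4 - (-6) = 10

x = 10


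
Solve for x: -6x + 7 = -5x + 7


Starting with: -6x + 7 = -5x + 7
Move all x terms to left: (-6 + 5)x = 7 - 7
Simplify: -x = 0
Divide both sides by -1: x = 0

x = 0


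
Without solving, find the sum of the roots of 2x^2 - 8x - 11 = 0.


By Vieta's formulas for ax^2 + bx + c = 0:
  Sum of roots = -b/a
  Product of roots = c/a

Here a = 2, b = -8, c = -11
Sum = -(-8)/2 = 4
Product = -11/2 = -11/2

Sum = 4


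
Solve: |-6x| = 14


An absolute value equation |expr| = 14 gives two cases:
Case 1: -6x = 14
  -6x = 14, so x = -7/3
Case 2: -6x = -14
  -6x = -14, so x = 7/3

x = -7/3, x = 7/3


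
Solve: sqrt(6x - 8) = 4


Square both sides: 6x - 8 = 4^2 = 16
6x = 16 + 8 = 24
x = 4
Check: sqrt(6*4 - 8) = sqrt(16) = 4 ✓

x = 4


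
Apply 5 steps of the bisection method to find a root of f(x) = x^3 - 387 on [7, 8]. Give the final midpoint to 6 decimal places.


f(x) = x^3 - 387
f(7) = -44 < 0
f(8) = 125 > 0

Step 1: midpoint = (7.000000 + 8.000000)/2 = 7.500000
  f(7.500000) = 34.875000
  f(mid) > 0, so root is in [7.000000, 7.500000]

Step 2: midpoint = (7.000000 + 7.500000)/2 = 7.250000
  f(7.250000) = -5.921875
  f(mid) < 0, so root is in [7.250000, 7.500000]

Step 3: midpoint = (7.250000 + 7.500000)/2 = 7.375000
  f(7.375000) = 14.130859
  f(mid) > 0, so root is in [7.250000, 7.375000]

Step 4: midpoint = (7.250000 + 7.375000)/2 = 7.312500
  f(7.312500) = 4.018799
  f(mid) > 0, so root is in [7.250000, 7.312500]

Step 5: midpoint = (7.250000 + 7.312500)/2 = 7.281250
  f(7.281250) = -0.972870
  f(mid) < 0, so root is in [7.281250, 7.312500]

midpoint = 7.281250


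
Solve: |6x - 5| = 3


An absolute value equation |expr| = 3 gives two cases:
Case 1: 6x - 5 = 3
  6x = 8, so x = 4/3
Case 2: 6x - 5 = -3
  6x = 2, so x = 1/3

x = 1/3, x = 4/3


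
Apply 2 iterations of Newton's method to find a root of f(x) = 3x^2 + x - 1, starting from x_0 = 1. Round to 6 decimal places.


Newton's method: x_(n+1) = x_n - f(x_n)/f'(x_n)
f(x) = 3x^2 + x - 1
f'(x) = 6x + 1

Iteration 1:
  f(1.000000) = 3.000000
  f'(1.000000) = 7.000000
  x_1 = 1.000000 - (3.000000)/(7.000000) = 0.571429

Iteration 2:
  f(0.571429) = 0.551020
  f'(0.571429) = 4.428571
  x_2 = 0.571429 - (0.551020)/(4.428571) = 0.447005

x_2 = 0.447005


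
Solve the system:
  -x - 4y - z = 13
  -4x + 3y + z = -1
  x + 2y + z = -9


Using Cramer's rule. Expand each determinant along the first row.
D  = (-1)*[3*1 - 1*2] - (-4)*[(-4)*1 - 1*1] + (-1)*[(-4)*2 - 3*1]
  = (-1)*(1) - (-4)*(-5) + (-1)*(-11) = -10
Dx = 13*[3*1 - 1*2] - (-4)*[(-1)*1 - 1*(-9)] + (-1)*[(-1)*2 - 3*(-9)]
  = 13*(1) - (-4)*(8) + (-1)*(25) = 20
Dy = (-1)*[(-1)*1 - 1*(-9)] - 13*[(-4)*1 - 1*1] + (-1)*[(-4)*(-9) - (-1)*1]
  = (-1)*(8) - 13*(-5) + (-1)*(37) = 20
Dz = (-1)*[3*(-9) - (-1)*2] - (-4)*[(-4)*(-9) - (-1)*1] + 13*[(-4)*2 - 3*1]
  = (-1)*(-25) - (-4)*(37) + 13*(-11) = 30
x = Dx/D = 20/-10 = -2, y = Dy/D = 20/-10 = -2, z = Dz/D = 30/-10 = -3
Check eq1: (-1)(-2) + (-4)(-2) + (-1)(-3) = 13 = 13 ✓
Check eq2: (-4)(-2) + (3)(-2) + (1)(-3) = -1 = -1 ✓
Check eq3: (1)(-2) + (2)(-2) + (1)(-3) = -9 = -9 ✓

x = -2, y = -2, z = -3


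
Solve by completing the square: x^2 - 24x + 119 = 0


Start: x^2 - 24x + 119 = 0
Move constant: x^2 - 24x = -119
Half of -24 is -12, squared is 144
Add 144 to both sides: x^2 - 24x + 144 = 25
(x - 12)^2 = 25
x - 12 = ±5
x = 12 + 5 = 17 or x = 12 - 5 = 7

x = 7, x = 17


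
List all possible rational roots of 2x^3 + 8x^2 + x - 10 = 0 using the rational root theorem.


Rational root theorem: possible roots are ±p/q where:
  p divides the constant term (-10): p ∈ {1, 2, 5, 10}
  q divides the leading coefficient (2): q ∈ {1, 2}

All possible rational roots: -10, -5, -5/2, -2, -1, -1/2, 1/2, 1, 2, 5/2, 5, 10

-10, -5, -5/2, -2, -1, -1/2, 1/2, 1, 2, 5/2, 5, 10


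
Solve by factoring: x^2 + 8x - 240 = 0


We need two numbers that multiply to -240 and add to 8.
Those numbers are 20 and -12 (since 20 * (-12) = -240 and 20 + (-12) = 8).
So x^2 + 8x - 240 = (x + 20)(x - 12) = 0
Setting each factor to zero: x = -20 or x = 12

x = -20, x = 12


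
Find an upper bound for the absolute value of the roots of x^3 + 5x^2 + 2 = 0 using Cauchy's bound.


Cauchy's bound: all roots r satisfy |r| <= 1 + max(|a_i/a_n|) for i = 0,...,n-1
where a_n is the leading coefficient.

Coefficients: [1, 5, 0, 2]
Leading coefficient a_n = 1
Ratios |a_i/a_n|: 5, 0, 2
Maximum ratio: 5
Cauchy's bound: |r| <= 1 + 5 = 6

Upper bound = 6


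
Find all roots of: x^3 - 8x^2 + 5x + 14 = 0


Let p(x) = x^3 - 8x^2 + 5x + 14. By the rational root theorem (leading coefficient 1), any rational root is an integer divisor of 14: try ±1, ±2, ... in turn.
Test x = 1: value = 12 ≠ 0.
Test x = -1: value = 0 ✓, so (x + 1) is a factor.
Synthetic division by (x + 1): bring down 1; 1(-1) - 8 = -9; (-9)(-1) + 5 = 14; 14(-1) + 14 = 0 → quotient x^2 - 9x + 14, remainder 0.
Solve the quadratic x^2 - 9x + 14 = 0: discriminant = (-9)^2 - 4(1)(14) = 81 - 56 = 25.
sqrt(25) = 5, so x = (9 ± 5)/2: x = 7 or x = 2.
Collecting all roots found:

x = -1, x = 2, x = 7


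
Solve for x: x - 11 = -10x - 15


Starting with: x - 11 = -10x - 15
Move all x terms to left: (1 + 10)x = -15 + 11
Simplify: 11x = -4
Divide both sides by 11: x = -4/11

x = -4/11


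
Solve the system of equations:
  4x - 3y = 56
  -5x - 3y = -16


Using Cramer's rule:
Determinant D = (4)(-3) - (-5)(-3) = -12 - 15 = -27
Dx = (56)(-3) - (-16)(-3) = -168 - 48 = -216
Dy = (4)(-16) - (-5)(56) = -64 + 280 = 216
x = Dx/D = -216/-27 = 8
y = Dy/D = 216/-27 = -8

x = 8, y = -8


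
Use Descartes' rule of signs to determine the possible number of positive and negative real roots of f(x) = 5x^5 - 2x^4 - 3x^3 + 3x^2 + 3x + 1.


Descartes' rule of signs:

For positive roots, count sign changes in f(x) = 5x^5 - 2x^4 - 3x^3 + 3x^2 + 3x + 1:
Signs of coefficients: +, -, -, +, +, +
Number of sign changes: 2
Possible positive real roots: 2, 0

For negative roots, examine f(-x) = -5x^5 - 2x^4 + 3x^3 + 3x^2 - 3x + 1:
Signs of coefficients: -, -, +, +, -, +
Number of sign changes: 3
Possible negative real roots: 3, 1

Positive roots: 2 or 0; Negative roots: 3 or 1


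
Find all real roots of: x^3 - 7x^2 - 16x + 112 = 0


Let p(x) = x^3 - 7x^2 - 16x + 112. By the rational root theorem (leading coefficient 1), any rational root is an integer divisor of 112: try ±1, ±2, ... in turn.
Test x = 1: value = 90 ≠ 0.
Test x = -1: value = 120 ≠ 0.
Test x = 2: value = 60 ≠ 0.
Test x = -2: value = 108 ≠ 0.
Test x = 4: value = 0 ✓, so (x - 4) is a factor.
Synthetic division by (x - 4): bring down 1; 1(4) - 7 = -3; (-3)(4) - 16 = -28; (-28)(4) + 112 = 0 → quotient x^2 - 3x - 28, remainder 0.
Solve the quadratic x^2 - 3x - 28 = 0: discriminant = (-3)^2 - 4(1)(-28) = 9 + 112 = 121.
sqrt(121) = 11, so x = (3 ± 11)/2: x = 7 or x = -4.

x = -4, x = 4, x = 7


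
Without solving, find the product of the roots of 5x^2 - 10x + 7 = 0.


By Vieta's formulas for ax^2 + bx + c = 0:
  Sum of roots = -b/a
  Product of roots = c/a

Here a = 5, b = -10, c = 7
Sum = -(-10)/5 = 2
Product = 7/5 = 7/5

Product = 7/5


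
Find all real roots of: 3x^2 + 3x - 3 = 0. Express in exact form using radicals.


Using the quadratic formula: x = (-b ± sqrt(b^2 - 4ac)) / (2a)
Here a = 3, b = 3, c = -3
Discriminant = b^2 - 4ac = 3^2 - 4(3)(-3) = 9 + 36 = 45
Since discriminant = 45 > 0, there are two real roots.
x = (-3 ± 3*sqrt(5)) / 6
Simplifying: x = (-1 ± sqrt(5)) / 2
Numerically: x ≈ 0.6180 or x ≈ -1.6180

x = (-1 + sqrt(5)) / 2 or x = (-1 - sqrt(5)) / 2


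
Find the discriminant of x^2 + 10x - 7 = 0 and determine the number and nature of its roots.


For ax^2 + bx + c = 0, discriminant D = b^2 - 4ac
Here a = 1, b = 10, c = -7
D = (10)^2 - 4(1)(-7) = 100 + 28 = 128

D = 128 > 0 but not a perfect square
The equation has 2 distinct real irrational roots.

Discriminant = 128, 2 distinct real irrational roots


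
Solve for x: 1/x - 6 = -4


Subtract -6 from both sides: 1/x = 2
Multiply both sides by x: 1 = 2 * x
Divide by 2: x = 1/2

x = 1/2


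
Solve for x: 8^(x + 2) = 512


Express both sides with the same base.
512 = 8^3
Since the bases match, equate exponents: x + 2 = 3
So x = 3 - (2) = 1

x = 1


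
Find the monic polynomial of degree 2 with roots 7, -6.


A monic polynomial with roots 7, -6 is:
p(x) = (x - 7)(x + 6)
After multiplying by (x - 7): x - 7
After multiplying by (x + 6): x^2 - x - 42

x^2 - x - 42


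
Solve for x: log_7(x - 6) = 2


Convert to exponential form: x - 6 = 7^2 = 49
x = 49 + 6 = 55
Check: log_7(55 - 6) = log_7(49) = log_7(49) = 2 ✓

x = 55


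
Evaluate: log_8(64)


We need the exponent such that 8^? = 64
8^2 = 64
Therefore log_8(64) = 2

2


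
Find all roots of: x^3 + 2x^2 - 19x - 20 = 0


Let p(x) = x^3 + 2x^2 - 19x - 20. By the rational root theorem (leading coefficient 1), any rational root is an integer divisor of 20: try ±1, ±2, ... in turn.
Test x = 1: value = -36 ≠ 0.
Test x = -1: value = 0 ✓, so (x + 1) is a factor.
Synthetic division by (x + 1): bring down 1; 1(-1) + 2 = 1; 1(-1) - 19 = -20; (-20)(-1) - 20 = 0 → quotient x^2 + x - 20, remainder 0.
Solve the quadratic x^2 + x - 20 = 0: discriminant = 1^2 - 4(1)(-20) = 1 + 80 = 81.
sqrt(81) = 9, so x = (-1 ± 9)/2: x = 4 or x = -5.
Collecting all roots found:

x = -5, x = -1, x = 4


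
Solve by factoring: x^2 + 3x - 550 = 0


We need two numbers that multiply to -550 and add to 3.
Those numbers are 25 and -22 (since 25 * (-22) = -550 and 25 + (-22) = 3).
So x^2 + 3x - 550 = (x + 25)(x - 22) = 0
Setting each factor to zero: x = -25 or x = 22

x = -25, x = 22


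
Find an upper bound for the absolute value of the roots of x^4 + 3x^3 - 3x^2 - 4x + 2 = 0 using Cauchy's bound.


Cauchy's bound: all roots r satisfy |r| <= 1 + max(|a_i/a_n|) for i = 0,...,n-1
where a_n is the leading coefficient.

Coefficients: [1, 3, -3, -4, 2]
Leading coefficient a_n = 1
Ratios |a_i/a_n|: 3, 3, 4, 2
Maximum ratio: 4
Cauchy's bound: |r| <= 1 + 4 = 5

Upper bound = 5


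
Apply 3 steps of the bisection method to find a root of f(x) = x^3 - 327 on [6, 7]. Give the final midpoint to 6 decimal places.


f(x) = x^3 - 327
f(6) = -111 < 0
f(7) = 16 > 0

Step 1: midpoint = (6.000000 + 7.000000)/2 = 6.500000
  f(6.500000) = -52.375000
  f(mid) < 0, so root is in [6.500000, 7.000000]

Step 2: midpoint = (6.500000 + 7.000000)/2 = 6.750000
  f(6.750000) = -19.453125
  f(mid) < 0, so root is in [6.750000, 7.000000]

Step 3: midpoint = (6.750000 + 7.000000)/2 = 6.875000
  f(6.875000) = -2.048828
  f(mid) < 0, so root is in [6.875000, 7.000000]

midpoint = 6.875000


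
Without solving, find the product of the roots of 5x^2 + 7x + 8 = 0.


By Vieta's formulas for ax^2 + bx + c = 0:
  Sum of roots = -b/a
  Product of roots = c/a

Here a = 5, b = 7, c = 8
Sum = -(7)/5 = -7/5
Product = 8/5 = 8/5

Product = 8/5


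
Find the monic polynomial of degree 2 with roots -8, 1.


A monic polynomial with roots -8, 1 is:
p(x) = (x + 8)(x - 1)
After multiplying by (x + 8): x + 8
After multiplying by (x - 1): x^2 + 7x - 8

x^2 + 7x - 8


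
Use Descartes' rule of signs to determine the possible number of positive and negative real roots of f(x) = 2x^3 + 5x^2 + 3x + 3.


Descartes' rule of signs:

For positive roots, count sign changes in f(x) = 2x^3 + 5x^2 + 3x + 3:
Signs of coefficients: +, +, +, +
Number of sign changes: 0
Possible positive real roots: 0

For negative roots, examine f(-x) = -2x^3 + 5x^2 - 3x + 3:
Signs of coefficients: -, +, -, +
Number of sign changes: 3
Possible negative real roots: 3, 1

Positive roots: 0; Negative roots: 3 or 1


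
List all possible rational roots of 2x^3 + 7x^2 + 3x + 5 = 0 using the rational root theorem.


Rational root theorem: possible roots are ±p/q where:
  p divides the constant term (5): p ∈ {1, 5}
  q divides the leading coefficient (2): q ∈ {1, 2}

All possible rational roots: -5, -5/2, -1, -1/2, 1/2, 1, 5/2, 5

-5, -5/2, -1, -1/2, 1/2, 1, 5/2, 5


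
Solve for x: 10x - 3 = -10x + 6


Starting with: 10x - 3 = -10x + 6
Move all x terms to left: (10 + 10)x = 6 + 3
Simplify: 20x = 9
Divide both sides by 20: x = 9/20

x = 9/20


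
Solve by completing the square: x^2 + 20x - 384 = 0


Start: x^2 + 20x - 384 = 0
Move constant: x^2 + 20x = 384
Half of 20 is 10, squared is 100
Add 100 to both sides: x^2 + 20x + 100 = 484
(x + 10)^2 = 484
x + 10 = ±22
x = -10 + 22 = 12 or x = -10 - 22 = -32

x = -32, x = 12


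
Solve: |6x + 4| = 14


An absolute value equation |expr| = 14 gives two cases:
Case 1: 6x + 4 = 14
  6x = 10, so x = 5/3
Case 2: 6x + 4 = -14
  6x = -18, so x = -3

x = -3, x = 5/3


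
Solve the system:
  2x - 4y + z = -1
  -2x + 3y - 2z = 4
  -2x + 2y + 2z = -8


Using Cramer's rule. Expand each determinant along the first row.
D  = 2*[3*2 - (-2)*2] - (-4)*[(-2)*2 - (-2)*(-2)] + 1*[(-2)*2 - 3*(-2)]
  = 2*(10) - (-4)*(-8) + 1*(2) = -10
Dx = (-1)*[3*2 - (-2)*2] - (-4)*[4*2 - (-2)*(-8)] + 1*[4*2 - 3*(-8)]
  = (-1)*(10) - (-4)*(-8) + 1*(32) = -10
Dy = 2*[4*2 - (-2)*(-8)] - (-1)*[(-2)*2 - (-2)*(-2)] + 1*[(-2)*(-8) - 4*(-2)]
  = 2*(-8) - (-1)*(-8) + 1*(24) = 0
Dz = 2*[3*(-8) - 4*2] - (-4)*[(-2)*(-8) - 4*(-2)] + (-1)*[(-2)*2 - 3*(-2)]
  = 2*(-32) - (-4)*(24) + (-1)*(2) = 30
x = Dx/D = -10/-10 = 1, y = Dy/D = 0/-10 = 0, z = Dz/D = 30/-10 = -3
Check eq1: (2)(1) + (-4)(0) + (1)(-3) = -1 = -1 ✓
Check eq2: (-2)(1) + (3)(0) + (-2)(-3) = 4 = 4 ✓
Check eq3: (-2)(1) + (2)(0) + (2)(-3) = -8 = -8 ✓

x = 1, y = 0, z = -3


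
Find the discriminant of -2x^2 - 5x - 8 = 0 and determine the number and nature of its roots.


For ax^2 + bx + c = 0, discriminant D = b^2 - 4ac
Here a = -2, b = -5, c = -8
D = (-5)^2 - 4(-2)(-8) = 25 - 64 = -39

D = -39 < 0
The equation has no real roots (2 complex conjugate roots).

Discriminant = -39, no real roots (2 complex conjugate roots)
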